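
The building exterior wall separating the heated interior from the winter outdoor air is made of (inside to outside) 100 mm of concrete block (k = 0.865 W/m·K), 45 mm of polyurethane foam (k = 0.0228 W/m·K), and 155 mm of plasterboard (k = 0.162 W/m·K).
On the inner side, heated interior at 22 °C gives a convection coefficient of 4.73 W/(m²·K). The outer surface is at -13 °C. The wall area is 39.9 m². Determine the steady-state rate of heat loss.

Model the wall as resistances in series:
R_inner film = 1/(h_i·A) = 1/(4.73×39.9) = 0.005299 K/W
R_concrete block = L/(kA) = 0.1/(0.865×39.9) = 0.002897 K/W
R_polyurethane foam = L/(kA) = 0.045/(0.0228×39.9) = 0.04947 K/W
R_plasterboard = L/(kA) = 0.155/(0.162×39.9) = 0.02398 K/W
R_total = 0.08164 K/W
Q = ΔT / R_total = 35 / 0.08164

Q ≈ 429 W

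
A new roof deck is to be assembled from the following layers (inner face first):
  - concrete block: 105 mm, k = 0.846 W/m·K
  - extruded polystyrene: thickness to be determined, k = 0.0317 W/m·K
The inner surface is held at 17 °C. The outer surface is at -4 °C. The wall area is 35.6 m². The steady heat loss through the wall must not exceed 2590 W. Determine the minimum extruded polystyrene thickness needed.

L ≈ 5.22 mm

Thermal resistances in series:
R_concrete block = L/(kA) = 0.105/(0.846×35.6) = 0.003486 K/W
Sum of the known resistances R_other = 0.003486 K/W
Required total resistance R_tot = ΔT/Q_allow = 21/2590 = 0.008108 K/W
R_extruded polystyrene = R_tot − R_other = 0.004622 K/W
L = R·k·A = 0.004622×0.0317×35.6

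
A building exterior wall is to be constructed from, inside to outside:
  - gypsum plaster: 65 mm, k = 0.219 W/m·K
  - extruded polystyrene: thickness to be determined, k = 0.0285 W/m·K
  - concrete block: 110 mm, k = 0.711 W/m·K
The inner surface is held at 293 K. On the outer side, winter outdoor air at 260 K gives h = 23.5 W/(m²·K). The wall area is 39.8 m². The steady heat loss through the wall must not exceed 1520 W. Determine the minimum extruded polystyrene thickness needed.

Model the wall as resistances in series:
R_gypsum plaster = L/(kA) = 0.065/(0.219×39.8) = 0.007457 K/W
R_concrete block = L/(kA) = 0.11/(0.711×39.8) = 0.003887 K/W
R_outer film = 1/(h_o·A) = 1/(23.5×39.8) = 0.001069 K/W
Sum of the known resistances R_other = 0.01241 K/W
Required total resistance R_tot = ΔT/Q_allow = 33/1520 = 0.02171 K/W
R_extruded polystyrene = R_tot − R_other = 0.009297 K/W
L = R·k·A = 0.009297×0.0285×39.8

L ≈ 10.5 mm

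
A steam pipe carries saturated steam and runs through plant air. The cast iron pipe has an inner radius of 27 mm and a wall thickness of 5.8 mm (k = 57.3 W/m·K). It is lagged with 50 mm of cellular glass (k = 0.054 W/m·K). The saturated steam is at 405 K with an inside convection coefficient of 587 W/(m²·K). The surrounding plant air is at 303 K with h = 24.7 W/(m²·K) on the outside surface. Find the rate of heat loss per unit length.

Per-layer cylindrical resistances, series-summed:
R_inner film = 1/(h_i·2πr₁L) = 1/(587×2π×0.027×1) = 0.01004 K/W
R_cast iron pipe wall = ln(32.8/27)/(2π×57.3×1) = 5.405×10^-4 K/W
R_cellular glass = ln(82.8/32.8)/(2π×0.054×1) = 2.729 K/W
R_outer film = 1/(h_o·2πr_oL) = 1/(24.7×2π×0.0828×1) = 0.07782 K/W
R_total = 2.818 K/W
Q = ΔT/R_total = 102/2.818

q′ ≈ 36.2 W/m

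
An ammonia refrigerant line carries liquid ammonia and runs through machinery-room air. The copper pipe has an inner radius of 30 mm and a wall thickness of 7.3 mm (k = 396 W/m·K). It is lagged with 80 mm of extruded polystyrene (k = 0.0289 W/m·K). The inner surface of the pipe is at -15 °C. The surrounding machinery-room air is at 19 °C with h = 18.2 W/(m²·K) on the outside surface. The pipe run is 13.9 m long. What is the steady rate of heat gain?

Treating each annulus and film as a series resistance:
R_copper pipe wall = ln(37.3/30)/(2π×396×13.9) = 6.297×10^-6 K/W
R_extruded polystyrene = ln(117.3/37.3)/(2π×0.0289×13.9) = 0.4539 K/W
R_outer film = 1/(h_o·2πr_oL) = 1/(18.2×2π×0.1173×13.9) = 0.005363 K/W
R_total = 0.4593 K/W
Q = ΔT/R_total = 34/0.4593

Q ≈ 74 W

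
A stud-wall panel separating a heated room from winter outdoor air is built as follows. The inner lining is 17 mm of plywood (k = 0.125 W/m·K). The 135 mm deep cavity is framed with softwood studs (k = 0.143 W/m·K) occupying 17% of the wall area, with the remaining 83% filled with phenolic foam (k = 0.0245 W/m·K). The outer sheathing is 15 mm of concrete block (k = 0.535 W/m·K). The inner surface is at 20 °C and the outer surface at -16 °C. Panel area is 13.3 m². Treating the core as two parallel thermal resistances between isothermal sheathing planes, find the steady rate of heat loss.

Q ≈ 150 W

Sheathing layers in series; stud and cavity paths in parallel between them.
R_inner = 0.017/(0.125×13.3) = 0.01023 K/W
R_stud  = 0.135/(0.143×0.17×13.3) = 0.4175 K/W
R_cav   = 0.135/(0.0245×0.83×13.3) = 0.4992 K/W
1/R_core = 1/R_stud + 1/R_cav → R_core = 0.2274 K/W
R_outer = 0.015/(0.535×13.3) = 0.002108 K/W
R_total = 0.2397 K/W
Q = ΔT/R_total = 36/0.2397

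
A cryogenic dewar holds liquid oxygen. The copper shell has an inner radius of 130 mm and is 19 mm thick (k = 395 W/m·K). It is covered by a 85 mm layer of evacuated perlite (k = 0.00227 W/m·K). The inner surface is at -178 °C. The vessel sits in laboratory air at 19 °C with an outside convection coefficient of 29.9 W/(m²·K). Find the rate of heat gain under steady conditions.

Q ≈ 2.3 W

Spherical conduction: R = (1/r_in − 1/r_out)/(4πk) per layer; series-sum.
R_copper shell = (1/0.13 − 1/0.149)/(4π×395) = 1.976×10^-4 K/W
R_evacuated perlite = (1/0.149 − 1/0.234)/(4π×0.00227) = 85.46 K/W
R_outer film = 1/(h·4πr_o²) = 1/(29.9×4π×0.234²) = 0.04861 K/W
R_total = 85.51 K/W
Q = ΔT/R_total = 197/85.51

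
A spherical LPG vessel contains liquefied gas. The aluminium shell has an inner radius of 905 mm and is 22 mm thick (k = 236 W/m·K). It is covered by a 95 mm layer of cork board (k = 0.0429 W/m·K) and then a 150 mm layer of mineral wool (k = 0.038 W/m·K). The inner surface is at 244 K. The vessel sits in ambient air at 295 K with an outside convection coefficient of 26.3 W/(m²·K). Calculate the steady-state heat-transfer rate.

Each spherical layer contributes R = (1/r_i − 1/r_o)/(4πk):
R_aluminium shell = (1/0.905 − 1/0.927)/(4π×236) = 8.842×10^-6 K/W
R_cork board = (1/0.927 − 1/1.022)/(4π×0.0429) = 0.186 K/W
R_mineral wool = (1/1.022 − 1/1.172)/(4π×0.038) = 0.2623 K/W
R_outer film = 1/(h·4πr_o²) = 1/(26.3×4π×1.172²) = 0.002203 K/W
R_total = 0.4505 K/W
Q = ΔT/R_total = 51/0.4505

Q ≈ 113 W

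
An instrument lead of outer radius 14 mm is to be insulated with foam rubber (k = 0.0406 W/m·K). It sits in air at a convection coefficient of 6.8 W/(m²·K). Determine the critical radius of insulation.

r_cr ≈ 5.97 mm

For a cylinder r_cr = k/h = 0.0406/6.8
r_cr = 5.97 mm; since the bare radius (14 mm) is above r_cr, any added insulation will reduce heat loss.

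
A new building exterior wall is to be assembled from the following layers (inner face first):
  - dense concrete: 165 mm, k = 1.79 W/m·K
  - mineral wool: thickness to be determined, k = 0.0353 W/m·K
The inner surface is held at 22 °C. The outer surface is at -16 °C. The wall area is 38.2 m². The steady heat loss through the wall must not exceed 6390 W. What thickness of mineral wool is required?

L ≈ 4.77 mm

Thermal resistances in series:
R_dense concrete = L/(kA) = 0.165/(1.79×38.2) = 0.002413 K/W
Sum of the known resistances R_other = 0.002413 K/W
Required total resistance R_tot = ΔT/Q_allow = 38/6390 = 0.005947 K/W
R_mineral wool = R_tot − R_other = 0.003534 K/W
L = R·k·A = 0.003534×0.0353×38.2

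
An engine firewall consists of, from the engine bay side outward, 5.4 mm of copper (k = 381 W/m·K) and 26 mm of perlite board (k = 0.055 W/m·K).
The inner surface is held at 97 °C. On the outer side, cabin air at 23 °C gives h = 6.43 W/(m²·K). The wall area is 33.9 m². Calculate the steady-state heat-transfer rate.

Q ≈ 3990 W

Thermal resistances in series:
R_copper = L/(kA) = 0.0054/(381×33.9) = 4.181×10^-7 K/W
R_perlite board = L/(kA) = 0.026/(0.055×33.9) = 0.01394 K/W
R_outer film = 1/(h_o·A) = 1/(6.43×33.9) = 0.004588 K/W
R_total = 0.01853 K/W
Q = ΔT / R_total = 74 / 0.01853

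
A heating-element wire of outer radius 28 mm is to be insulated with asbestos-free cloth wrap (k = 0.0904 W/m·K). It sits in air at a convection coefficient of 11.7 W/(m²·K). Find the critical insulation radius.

r_cr ≈ 7.73 mm

For a cylinder r_cr = k/h = 0.0904/11.7
r_cr = 7.73 mm; since the bare radius (28 mm) is above r_cr, any added insulation will reduce heat loss.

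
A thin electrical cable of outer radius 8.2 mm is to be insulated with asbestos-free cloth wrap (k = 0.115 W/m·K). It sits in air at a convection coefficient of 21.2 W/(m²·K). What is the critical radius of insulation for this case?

For a cylinder r_cr = k/h = 0.115/21.2
r_cr = 5.42 mm; since the bare radius (8.2 mm) is above r_cr, any added insulation will reduce heat loss.

r_cr ≈ 5.42 mm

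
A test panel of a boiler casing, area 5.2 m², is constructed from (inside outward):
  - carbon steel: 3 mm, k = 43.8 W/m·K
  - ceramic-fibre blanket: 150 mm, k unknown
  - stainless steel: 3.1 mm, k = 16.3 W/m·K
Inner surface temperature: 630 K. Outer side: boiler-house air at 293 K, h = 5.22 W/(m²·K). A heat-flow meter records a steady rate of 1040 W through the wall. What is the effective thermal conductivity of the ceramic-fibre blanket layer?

Using the resistance-network approach (series):
R_carbon steel = L/(kA) = 0.003/(43.8×5.2) = 1.317×10^-5 K/W
R_stainless steel = L/(kA) = 0.0031/(16.3×5.2) = 3.657×10^-5 K/W
R_outer film = 1/(h_o·A) = 1/(5.22×5.2) = 0.03684 K/W
Sum of known resistances R_other = 0.03689 K/W
Total R = ΔT/Q = 337/1040 = 0.324 K/W
R_ceramic-fibre blanket = R_total − R_other = 0.2871 K/W
k = L/(R·A) = 0.15/(0.2871×5.2)

k ≈ 0.1 W/(m·K)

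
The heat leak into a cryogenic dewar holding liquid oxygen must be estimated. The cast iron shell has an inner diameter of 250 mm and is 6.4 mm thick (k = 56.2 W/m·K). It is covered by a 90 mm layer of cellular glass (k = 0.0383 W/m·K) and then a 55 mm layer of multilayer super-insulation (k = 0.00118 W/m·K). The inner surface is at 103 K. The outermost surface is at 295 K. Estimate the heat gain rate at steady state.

Radial (spherical) resistances in series:
R_cast iron shell = (1/0.125 − 1/0.1314)/(4π×56.2) = 5.517×10^-4 K/W
R_cellular glass = (1/0.1314 − 1/0.2214)/(4π×0.0383) = 6.428 K/W
R_multilayer super-insulation = (1/0.2214 − 1/0.2764)/(4π×0.00118) = 60.61 K/W
R_total = 67.04 K/W
Q = ΔT/R_total = 192/67.04

Q ≈ 2.86 W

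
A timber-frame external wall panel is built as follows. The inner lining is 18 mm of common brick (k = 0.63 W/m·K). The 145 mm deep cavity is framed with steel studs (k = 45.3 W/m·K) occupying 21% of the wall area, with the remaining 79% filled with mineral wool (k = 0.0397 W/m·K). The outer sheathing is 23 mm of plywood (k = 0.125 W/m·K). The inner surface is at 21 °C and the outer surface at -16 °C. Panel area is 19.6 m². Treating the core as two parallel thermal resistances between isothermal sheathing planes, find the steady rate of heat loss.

Q ≈ 3180 W

Sheathing layers in series; stud and cavity paths in parallel between them.
R_inner = 0.018/(0.63×19.6) = 0.001458 K/W
R_stud  = 0.145/(45.3×0.21×19.6) = 7.777×10^-4 K/W
R_cav   = 0.145/(0.0397×0.79×19.6) = 0.2359 K/W
1/R_core = 1/R_stud + 1/R_cav → R_core = 7.751×10^-4 K/W
R_outer = 0.023/(0.125×19.6) = 0.009388 K/W
R_total = 0.01162 K/W
Q = ΔT/R_total = 37/0.01162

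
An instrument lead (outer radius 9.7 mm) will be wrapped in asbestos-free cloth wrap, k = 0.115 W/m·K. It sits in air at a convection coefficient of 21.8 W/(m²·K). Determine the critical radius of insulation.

r_cr ≈ 5.28 mm

For a cylinder r_cr = k/h = 0.115/21.8
r_cr = 5.28 mm; since the bare radius (9.7 mm) is above r_cr, any added insulation will reduce heat loss.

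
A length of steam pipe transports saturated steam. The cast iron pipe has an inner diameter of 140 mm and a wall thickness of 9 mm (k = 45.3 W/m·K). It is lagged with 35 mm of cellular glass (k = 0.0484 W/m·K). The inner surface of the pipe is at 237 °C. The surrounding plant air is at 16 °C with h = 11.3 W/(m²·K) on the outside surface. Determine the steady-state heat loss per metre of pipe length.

Per-layer cylindrical resistances, series-summed:
R_cast iron pipe wall = ln(79/70)/(2π×45.3×1) = 4.249×10^-4 K/W
R_cellular glass = ln(114/79)/(2π×0.0484×1) = 1.206 K/W
R_outer film = 1/(h_o·2πr_oL) = 1/(11.3×2π×0.114×1) = 0.1235 K/W
R_total = 1.33 K/W
Q = ΔT/R_total = 221/1.33

q′ ≈ 166 W/m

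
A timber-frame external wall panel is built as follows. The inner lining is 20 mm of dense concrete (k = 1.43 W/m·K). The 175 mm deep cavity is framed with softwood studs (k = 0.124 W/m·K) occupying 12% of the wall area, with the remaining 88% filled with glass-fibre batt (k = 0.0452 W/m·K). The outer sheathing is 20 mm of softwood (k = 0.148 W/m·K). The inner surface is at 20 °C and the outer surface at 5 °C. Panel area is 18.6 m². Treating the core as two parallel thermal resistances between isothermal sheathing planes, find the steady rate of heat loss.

Sheathing layers in series; stud and cavity paths in parallel between them.
R_inner = 0.02/(1.43×18.6) = 7.519×10^-4 K/W
R_stud  = 0.175/(0.124×0.12×18.6) = 0.6323 K/W
R_cav   = 0.175/(0.0452×0.88×18.6) = 0.2365 K/W
1/R_core = 1/R_stud + 1/R_cav → R_core = 0.1721 K/W
R_outer = 0.02/(0.148×18.6) = 0.007265 K/W
R_total = 0.1802 K/W
Q = ΔT/R_total = 15/0.1802

Q ≈ 83.3 W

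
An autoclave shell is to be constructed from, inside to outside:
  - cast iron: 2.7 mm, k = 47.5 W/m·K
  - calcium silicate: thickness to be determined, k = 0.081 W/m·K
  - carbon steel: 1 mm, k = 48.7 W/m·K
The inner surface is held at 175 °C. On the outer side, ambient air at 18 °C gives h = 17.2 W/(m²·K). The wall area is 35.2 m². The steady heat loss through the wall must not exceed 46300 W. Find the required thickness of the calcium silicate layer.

L ≈ 4.95 mm

Model the wall as resistances in series:
R_cast iron = L/(kA) = 0.0027/(47.5×35.2) = 1.615×10^-6 K/W
R_carbon steel = L/(kA) = 0.001/(48.7×35.2) = 5.833×10^-7 K/W
R_outer film = 1/(h_o·A) = 1/(17.2×35.2) = 0.001652 K/W
Sum of the known resistances R_other = 0.001654 K/W
Required total resistance R_tot = ΔT/Q_allow = 157/46300 = 0.003391 K/W
R_calcium silicate = R_tot − R_other = 0.001737 K/W
L = R·k·A = 0.001737×0.081×35.2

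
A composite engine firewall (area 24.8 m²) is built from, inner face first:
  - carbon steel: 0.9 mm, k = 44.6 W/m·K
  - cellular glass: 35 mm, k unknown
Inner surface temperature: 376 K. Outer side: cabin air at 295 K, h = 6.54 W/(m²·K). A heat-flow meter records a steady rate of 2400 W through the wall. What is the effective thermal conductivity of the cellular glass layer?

k ≈ 0.0512 W/(m·K)

Series thermal resistances:
R_carbon steel = L/(kA) = 0.0009/(44.6×24.8) = 8.137×10^-7 K/W
R_outer film = 1/(h_o·A) = 1/(6.54×24.8) = 0.006166 K/W
Sum of known resistances R_other = 0.006166 K/W
Total R = ΔT/Q = 81/2400 = 0.03375 K/W
R_cellular glass = R_total − R_other = 0.02758 K/W
k = L/(R·A) = 0.035/(0.02758×24.8)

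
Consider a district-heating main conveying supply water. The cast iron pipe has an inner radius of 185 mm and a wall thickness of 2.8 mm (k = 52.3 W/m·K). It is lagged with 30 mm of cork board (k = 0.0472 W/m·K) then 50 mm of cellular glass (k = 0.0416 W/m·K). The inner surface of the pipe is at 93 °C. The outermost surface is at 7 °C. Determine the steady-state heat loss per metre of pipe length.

q′ ≈ 66.6 W/m

Radial resistances (cylindrical: R_cond = ln(r_o/r_i)/(2πkL), R_conv = 1/(h·2πrL)):
R_cast iron pipe wall = ln(187.8/185)/(2π×52.3×1) = 4.571×10^-5 K/W
R_cork board = ln(217.8/187.8)/(2π×0.0472×1) = 0.4997 K/W
R_cellular glass = ln(267.8/217.8)/(2π×0.0416×1) = 0.7907 K/W
R_total = 1.29 K/W
Q = ΔT/R_total = 86/1.29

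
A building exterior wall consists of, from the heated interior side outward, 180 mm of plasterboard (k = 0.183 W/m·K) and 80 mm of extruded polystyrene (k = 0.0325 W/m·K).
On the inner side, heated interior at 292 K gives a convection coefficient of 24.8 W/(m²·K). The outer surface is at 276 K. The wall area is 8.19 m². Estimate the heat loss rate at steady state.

Q ≈ 37.6 W

Series thermal resistances:
R_inner film = 1/(h_i·A) = 1/(24.8×8.19) = 0.004923 K/W
R_plasterboard = L/(kA) = 0.18/(0.183×8.19) = 0.1201 K/W
R_extruded polystyrene = L/(kA) = 0.08/(0.0325×8.19) = 0.3006 K/W
R_total = 0.4256 K/W
Q = ΔT / R_total = 16 / 0.4256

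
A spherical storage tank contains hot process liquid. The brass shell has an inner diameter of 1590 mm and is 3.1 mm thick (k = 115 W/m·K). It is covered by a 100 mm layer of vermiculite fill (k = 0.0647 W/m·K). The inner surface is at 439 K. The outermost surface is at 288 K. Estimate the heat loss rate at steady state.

Each spherical layer contributes R = (1/r_i − 1/r_o)/(4πk):
R_brass shell = (1/0.795 − 1/0.7981)/(4π×115) = 3.381×10^-6 K/W
R_vermiculite fill = (1/0.7981 − 1/0.8981)/(4π×0.0647) = 0.1716 K/W
R_total = 0.1716 K/W
Q = ΔT/R_total = 151/0.1716

Q ≈ 880 W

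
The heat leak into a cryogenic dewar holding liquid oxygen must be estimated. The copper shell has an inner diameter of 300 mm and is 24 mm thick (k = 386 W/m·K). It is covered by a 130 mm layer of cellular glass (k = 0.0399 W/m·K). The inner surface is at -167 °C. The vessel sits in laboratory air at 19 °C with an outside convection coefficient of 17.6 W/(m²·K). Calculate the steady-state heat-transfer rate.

Each spherical layer contributes R = (1/r_i − 1/r_o)/(4πk):
R_copper shell = (1/0.15 − 1/0.174)/(4π×386) = 1.896×10^-4 K/W
R_cellular glass = (1/0.174 − 1/0.304)/(4π×0.0399) = 4.902 K/W
R_outer film = 1/(h·4πr_o²) = 1/(17.6×4π×0.304²) = 0.04892 K/W
R_total = 4.951 K/W
Q = ΔT/R_total = 186/4.951

Q ≈ 37.6 W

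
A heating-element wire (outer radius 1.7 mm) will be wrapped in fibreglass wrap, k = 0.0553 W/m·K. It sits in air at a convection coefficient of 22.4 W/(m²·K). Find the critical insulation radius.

For a cylinder r_cr = k/h = 0.0553/22.4
r_cr = 2.47 mm; since the bare radius (1.7 mm) is below r_cr, adding a thin layer of insulation will *increase* heat loss.

r_cr ≈ 2.47 mm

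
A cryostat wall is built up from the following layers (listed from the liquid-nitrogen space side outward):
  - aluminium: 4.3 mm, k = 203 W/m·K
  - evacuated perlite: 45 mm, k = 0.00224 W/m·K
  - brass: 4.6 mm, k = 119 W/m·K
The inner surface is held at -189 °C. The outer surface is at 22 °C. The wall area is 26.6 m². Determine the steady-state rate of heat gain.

Series thermal resistances:
R_aluminium = L/(kA) = 0.0043/(203×26.6) = 7.963×10^-7 K/W
R_evacuated perlite = L/(kA) = 0.045/(0.00224×26.6) = 0.7552 K/W
R_brass = L/(kA) = 0.0046/(119×26.6) = 1.453×10^-6 K/W
R_total = 0.7552 K/W
Q = ΔT / R_total = 211 / 0.7552

Q ≈ 279 W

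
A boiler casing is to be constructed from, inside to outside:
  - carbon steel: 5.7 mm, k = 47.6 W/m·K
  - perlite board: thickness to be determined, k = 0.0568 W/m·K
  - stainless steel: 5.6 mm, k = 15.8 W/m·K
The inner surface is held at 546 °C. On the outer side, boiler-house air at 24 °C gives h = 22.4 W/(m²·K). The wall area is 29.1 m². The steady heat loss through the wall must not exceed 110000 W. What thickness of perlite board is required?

L ≈ 5.28 mm

Thermal resistances in series:
R_carbon steel = L/(kA) = 0.0057/(47.6×29.1) = 4.115×10^-6 K/W
R_stainless steel = L/(kA) = 0.0056/(15.8×29.1) = 1.218×10^-5 K/W
R_outer film = 1/(h_o·A) = 1/(22.4×29.1) = 0.001534 K/W
Sum of the known resistances R_other = 0.00155 K/W
Required total resistance R_tot = ΔT/Q_allow = 522/110000 = 0.004745 K/W
R_perlite board = R_tot − R_other = 0.003195 K/W
L = R·k·A = 0.003195×0.0568×29.1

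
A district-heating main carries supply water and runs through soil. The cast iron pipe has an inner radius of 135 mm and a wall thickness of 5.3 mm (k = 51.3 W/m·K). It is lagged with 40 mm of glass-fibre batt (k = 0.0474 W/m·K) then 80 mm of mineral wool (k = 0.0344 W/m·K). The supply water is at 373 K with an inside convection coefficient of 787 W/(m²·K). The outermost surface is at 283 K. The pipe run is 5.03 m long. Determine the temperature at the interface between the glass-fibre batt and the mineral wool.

Cylindrical conduction, so R = ln(r₂/r₁)/(2πkL) per layer, in series:
R_inner film = 1/(h_i·2πr₁L) = 1/(787×2π×0.135×5.03) = 2.978×10^-4 K/W
R_cast iron pipe wall = ln(140.3/135)/(2π×51.3×5.03) = 2.375×10^-5 K/W
R_glass-fibre batt = ln(180.3/140.3)/(2π×0.0474×5.03) = 0.1674 K/W
R_mineral wool = ln(260.3/180.3)/(2π×0.0344×5.03) = 0.3378 K/W
R_total = 0.5055 K/W
Q = ΔT/R_total = 90/0.5055
Q = 178 W
T_interface = T_inner − Q·ΣR(inner→interface) = 373 − 178×0.1678

T ≈ 343 K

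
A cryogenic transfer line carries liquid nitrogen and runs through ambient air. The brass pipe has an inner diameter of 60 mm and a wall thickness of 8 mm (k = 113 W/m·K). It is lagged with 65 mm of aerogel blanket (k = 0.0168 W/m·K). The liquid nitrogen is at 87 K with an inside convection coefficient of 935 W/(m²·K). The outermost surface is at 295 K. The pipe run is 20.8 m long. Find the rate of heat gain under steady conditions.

Q ≈ 458 W

Cylindrical conduction, so R = ln(r₂/r₁)/(2πkL) per layer, in series:
R_inner film = 1/(h_i·2πr₁L) = 1/(935×2π×0.03×20.8) = 2.728×10^-4 K/W
R_brass pipe wall = ln(38/30)/(2π×113×20.8) = 1.601×10^-5 K/W
R_aerogel blanket = ln(103/38)/(2π×0.0168×20.8) = 0.4542 K/W
R_total = 0.4544 K/W
Q = ΔT/R_total = 208/0.4544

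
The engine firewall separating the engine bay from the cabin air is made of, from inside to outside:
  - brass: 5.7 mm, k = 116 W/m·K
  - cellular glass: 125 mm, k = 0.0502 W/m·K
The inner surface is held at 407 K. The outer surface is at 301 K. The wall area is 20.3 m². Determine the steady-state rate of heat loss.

Thermal resistances in series:
R_brass = L/(kA) = 0.0057/(116×20.3) = 2.421×10^-6 K/W
R_cellular glass = L/(kA) = 0.125/(0.0502×20.3) = 0.1227 K/W
R_total = 0.1227 K/W
Q = ΔT / R_total = 106 / 0.1227

Q ≈ 864 W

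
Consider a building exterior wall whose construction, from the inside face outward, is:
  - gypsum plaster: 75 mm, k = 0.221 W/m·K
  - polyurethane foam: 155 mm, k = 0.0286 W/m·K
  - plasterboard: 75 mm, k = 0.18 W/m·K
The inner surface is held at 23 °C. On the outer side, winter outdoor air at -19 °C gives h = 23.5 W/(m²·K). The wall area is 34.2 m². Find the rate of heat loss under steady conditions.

Q ≈ 231 W

Thermal resistances in series:
R_gypsum plaster = L/(kA) = 0.075/(0.221×34.2) = 0.009923 K/W
R_polyurethane foam = L/(kA) = 0.155/(0.0286×34.2) = 0.1585 K/W
R_plasterboard = L/(kA) = 0.075/(0.18×34.2) = 0.01218 K/W
R_outer film = 1/(h_o·A) = 1/(23.5×34.2) = 0.001244 K/W
R_total = 0.1818 K/W
Q = ΔT / R_total = 42 / 0.1818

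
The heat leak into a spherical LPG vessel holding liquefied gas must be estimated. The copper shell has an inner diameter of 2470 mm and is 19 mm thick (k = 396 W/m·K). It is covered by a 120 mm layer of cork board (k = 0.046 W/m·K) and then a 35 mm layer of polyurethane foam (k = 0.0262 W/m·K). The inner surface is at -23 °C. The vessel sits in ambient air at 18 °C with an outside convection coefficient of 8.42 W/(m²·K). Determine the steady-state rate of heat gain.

Q ≈ 228 W

For a spherical shell R = (1/r₁ − 1/r₂)/(4πk); film R = 1/(h·4πr²). In series:
R_copper shell = (1/1.235 − 1/1.254)/(4π×396) = 2.465×10^-6 K/W
R_cork board = (1/1.254 − 1/1.374)/(4π×0.046) = 0.1205 K/W
R_polyurethane foam = (1/1.374 − 1/1.409)/(4π×0.0262) = 0.05491 K/W
R_outer film = 1/(h·4πr_o²) = 1/(8.42×4π×1.409²) = 0.004761 K/W
R_total = 0.1802 K/W
Q = ΔT/R_total = 41/0.1802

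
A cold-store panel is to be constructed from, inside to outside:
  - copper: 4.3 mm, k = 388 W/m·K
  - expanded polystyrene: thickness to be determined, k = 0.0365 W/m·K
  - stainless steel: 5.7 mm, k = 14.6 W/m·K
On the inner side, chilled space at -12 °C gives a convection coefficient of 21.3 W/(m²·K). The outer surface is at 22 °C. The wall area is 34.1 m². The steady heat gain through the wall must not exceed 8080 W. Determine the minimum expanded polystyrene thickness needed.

L ≈ 3.51 mm

Treating each layer as a thermal resistance in series:
R_inner film = 1/(h_i·A) = 1/(21.3×34.1) = 0.001377 K/W
R_copper = L/(kA) = 0.0043/(388×34.1) = 3.25×10^-7 K/W
R_stainless steel = L/(kA) = 0.0057/(14.6×34.1) = 1.145×10^-5 K/W
Sum of the known resistances R_other = 0.001389 K/W
Required total resistance R_tot = ΔT/Q_allow = 34/8080 = 0.004208 K/W
R_expanded polystyrene = R_tot − R_other = 0.002819 K/W
L = R·k·A = 0.002819×0.0365×34.1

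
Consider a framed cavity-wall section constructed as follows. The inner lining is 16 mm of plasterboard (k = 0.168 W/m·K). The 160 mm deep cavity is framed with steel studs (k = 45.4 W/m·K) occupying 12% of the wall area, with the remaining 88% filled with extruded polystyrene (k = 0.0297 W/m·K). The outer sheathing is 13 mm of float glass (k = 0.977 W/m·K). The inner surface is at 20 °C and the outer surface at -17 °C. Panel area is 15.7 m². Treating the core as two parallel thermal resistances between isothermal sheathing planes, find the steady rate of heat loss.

Q ≈ 4220 W

Sheathing layers in series; stud and cavity paths in parallel between them.
R_inner = 0.016/(0.168×15.7) = 0.006066 K/W
R_stud  = 0.16/(45.4×0.12×15.7) = 0.001871 K/W
R_cav   = 0.16/(0.0297×0.88×15.7) = 0.3899 K/W
1/R_core = 1/R_stud + 1/R_cav → R_core = 0.001862 K/W
R_outer = 0.013/(0.977×15.7) = 8.475×10^-4 K/W
R_total = 0.008775 K/W
Q = ΔT/R_total = 37/0.008775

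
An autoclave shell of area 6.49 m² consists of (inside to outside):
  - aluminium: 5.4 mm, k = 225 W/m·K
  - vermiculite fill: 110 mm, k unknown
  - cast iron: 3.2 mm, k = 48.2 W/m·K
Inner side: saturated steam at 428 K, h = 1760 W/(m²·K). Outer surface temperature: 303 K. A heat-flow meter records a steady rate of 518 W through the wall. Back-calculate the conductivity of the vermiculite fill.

Treating each layer as a thermal resistance in series:
R_inner film = 1/(h_i·A) = 1/(1760×6.49) = 8.755×10^-5 K/W
R_aluminium = L/(kA) = 0.0054/(225×6.49) = 3.698×10^-6 K/W
R_cast iron = L/(kA) = 0.0032/(48.2×6.49) = 1.023×10^-5 K/W
Sum of known resistances R_other = 1.015×10^-4 K/W
Total R = ΔT/Q = 125/518 = 0.2413 K/W
R_vermiculite fill = R_total − R_other = 0.2412 K/W
k = L/(R·A) = 0.11/(0.2412×6.49)

k ≈ 0.0703 W/(m·K)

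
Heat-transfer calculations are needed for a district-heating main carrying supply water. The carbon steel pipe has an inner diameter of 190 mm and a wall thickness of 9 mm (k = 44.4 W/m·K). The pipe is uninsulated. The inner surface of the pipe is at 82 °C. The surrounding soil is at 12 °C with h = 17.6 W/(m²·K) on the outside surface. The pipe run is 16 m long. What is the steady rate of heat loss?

Q ≈ 12800 W

Treating each annulus and film as a series resistance:
R_carbon steel pipe wall = ln(104/95)/(2π×44.4×16) = 2.028×10^-5 K/W
R_outer film = 1/(h_o·2πr_oL) = 1/(17.6×2π×0.104×16) = 0.005434 K/W
R_total = 0.005455 K/W
Q = ΔT/R_total = 70/0.005455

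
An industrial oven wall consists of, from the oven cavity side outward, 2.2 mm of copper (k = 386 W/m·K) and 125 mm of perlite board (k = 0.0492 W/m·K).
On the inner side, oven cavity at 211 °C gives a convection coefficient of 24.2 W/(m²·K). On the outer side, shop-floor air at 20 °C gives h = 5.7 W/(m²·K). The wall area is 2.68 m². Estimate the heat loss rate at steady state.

Model the wall as resistances in series:
R_inner film = 1/(h_i·A) = 1/(24.2×2.68) = 0.01542 K/W
R_copper = L/(kA) = 0.0022/(386×2.68) = 2.127×10^-6 K/W
R_perlite board = L/(kA) = 0.125/(0.0492×2.68) = 0.948 K/W
R_outer film = 1/(h_o·A) = 1/(5.7×2.68) = 0.06546 K/W
R_total = 1.029 K/W
Q = ΔT / R_total = 191 / 1.029

Q ≈ 186 W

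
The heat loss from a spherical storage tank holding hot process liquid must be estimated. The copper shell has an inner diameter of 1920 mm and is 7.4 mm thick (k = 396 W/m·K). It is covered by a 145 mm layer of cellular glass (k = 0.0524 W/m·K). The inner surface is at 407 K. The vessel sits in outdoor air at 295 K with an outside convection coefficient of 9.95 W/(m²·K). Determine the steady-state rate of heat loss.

Q ≈ 531 W

Spherical conduction: R = (1/r_in − 1/r_out)/(4πk) per layer; series-sum.
R_copper shell = (1/0.96 − 1/0.9674)/(4π×396) = 1.601×10^-6 K/W
R_cellular glass = (1/0.9674 − 1/1.1124)/(4π×0.0524) = 0.2046 K/W
R_outer film = 1/(h·4πr_o²) = 1/(9.95×4π×1.1124²) = 0.006463 K/W
R_total = 0.2111 K/W
Q = ΔT/R_total = 112/0.2111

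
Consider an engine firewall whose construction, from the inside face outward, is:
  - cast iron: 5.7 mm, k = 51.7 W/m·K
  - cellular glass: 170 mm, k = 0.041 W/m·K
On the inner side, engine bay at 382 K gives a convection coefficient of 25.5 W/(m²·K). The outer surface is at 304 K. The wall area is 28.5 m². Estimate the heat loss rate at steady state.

Series thermal resistances:
R_inner film = 1/(h_i·A) = 1/(25.5×28.5) = 0.001376 K/W
R_cast iron = L/(kA) = 0.0057/(51.7×28.5) = 3.868×10^-6 K/W
R_cellular glass = L/(kA) = 0.17/(0.041×28.5) = 0.1455 K/W
R_total = 0.1469 K/W
Q = ΔT / R_total = 78 / 0.1469

Q ≈ 531 W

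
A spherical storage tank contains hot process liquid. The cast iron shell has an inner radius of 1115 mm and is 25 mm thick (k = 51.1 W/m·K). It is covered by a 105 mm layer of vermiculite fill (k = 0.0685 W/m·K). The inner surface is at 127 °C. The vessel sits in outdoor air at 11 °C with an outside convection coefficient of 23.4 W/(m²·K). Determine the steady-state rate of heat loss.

Radial (spherical) resistances in series:
R_cast iron shell = (1/1.115 − 1/1.14)/(4π×51.1) = 3.063×10^-5 K/W
R_vermiculite fill = (1/1.14 − 1/1.245)/(4π×0.0685) = 0.08594 K/W
R_outer film = 1/(h·4πr_o²) = 1/(23.4×4π×1.245²) = 0.002194 K/W
R_total = 0.08817 K/W
Q = ΔT/R_total = 116/0.08817

Q ≈ 1320 W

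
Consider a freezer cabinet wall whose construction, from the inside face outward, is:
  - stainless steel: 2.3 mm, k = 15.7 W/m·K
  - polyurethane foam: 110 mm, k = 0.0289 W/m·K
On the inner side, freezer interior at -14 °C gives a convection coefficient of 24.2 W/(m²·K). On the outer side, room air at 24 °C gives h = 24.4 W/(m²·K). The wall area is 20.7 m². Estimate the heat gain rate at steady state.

Q ≈ 202 W

Series thermal resistances:
R_inner film = 1/(h_i·A) = 1/(24.2×20.7) = 0.001996 K/W
R_stainless steel = L/(kA) = 0.0023/(15.7×20.7) = 7.077×10^-6 K/W
R_polyurethane foam = L/(kA) = 0.11/(0.0289×20.7) = 0.1839 K/W
R_outer film = 1/(h_o·A) = 1/(24.4×20.7) = 0.00198 K/W
R_total = 0.1879 K/W
Q = ΔT / R_total = 38 / 0.1879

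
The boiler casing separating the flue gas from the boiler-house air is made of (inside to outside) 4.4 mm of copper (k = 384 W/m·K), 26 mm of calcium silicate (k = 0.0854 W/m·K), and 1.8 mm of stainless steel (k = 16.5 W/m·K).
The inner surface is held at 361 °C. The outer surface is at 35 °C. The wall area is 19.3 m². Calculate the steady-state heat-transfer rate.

Using the resistance-network approach (series):
R_copper = L/(kA) = 0.0044/(384×19.3) = 5.937×10^-7 K/W
R_calcium silicate = L/(kA) = 0.026/(0.0854×19.3) = 0.01577 K/W
R_stainless steel = L/(kA) = 0.0018/(16.5×19.3) = 5.652×10^-6 K/W
R_total = 0.01578 K/W
Q = ΔT / R_total = 326 / 0.01578

Q ≈ 20700 W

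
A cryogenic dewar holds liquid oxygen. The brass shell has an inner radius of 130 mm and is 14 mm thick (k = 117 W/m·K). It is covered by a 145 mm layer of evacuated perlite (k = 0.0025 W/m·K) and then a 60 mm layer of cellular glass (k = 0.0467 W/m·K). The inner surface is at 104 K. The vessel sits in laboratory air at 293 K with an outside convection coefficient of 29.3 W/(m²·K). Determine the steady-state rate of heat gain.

Each spherical layer contributes R = (1/r_i − 1/r_o)/(4πk):
R_brass shell = (1/0.13 − 1/0.144)/(4π×117) = 5.087×10^-4 K/W
R_evacuated perlite = (1/0.144 − 1/0.289)/(4π×0.0025) = 110.9 K/W
R_cellular glass = (1/0.289 − 1/0.349)/(4π×0.0467) = 1.014 K/W
R_outer film = 1/(h·4πr_o²) = 1/(29.3×4π×0.349²) = 0.0223 K/W
R_total = 111.9 K/W
Q = ΔT/R_total = 189/111.9

Q ≈ 1.69 W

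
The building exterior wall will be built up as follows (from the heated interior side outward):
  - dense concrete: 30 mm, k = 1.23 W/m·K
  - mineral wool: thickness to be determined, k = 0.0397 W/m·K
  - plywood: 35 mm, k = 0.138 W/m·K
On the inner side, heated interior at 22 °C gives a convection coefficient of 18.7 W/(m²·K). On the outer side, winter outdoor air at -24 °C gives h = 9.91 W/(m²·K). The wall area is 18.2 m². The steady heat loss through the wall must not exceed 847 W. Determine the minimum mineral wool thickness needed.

L ≈ 22.1 mm

Model the wall as resistances in series:
R_inner film = 1/(h_i·A) = 1/(18.7×18.2) = 0.002938 K/W
R_dense concrete = L/(kA) = 0.03/(1.23×18.2) = 0.00134 K/W
R_plywood = L/(kA) = 0.035/(0.138×18.2) = 0.01394 K/W
R_outer film = 1/(h_o·A) = 1/(9.91×18.2) = 0.005544 K/W
Sum of the known resistances R_other = 0.02376 K/W
Required total resistance R_tot = ΔT/Q_allow = 46/847 = 0.05431 K/W
R_mineral wool = R_tot − R_other = 0.03055 K/W
L = R·k·A = 0.03055×0.0397×18.2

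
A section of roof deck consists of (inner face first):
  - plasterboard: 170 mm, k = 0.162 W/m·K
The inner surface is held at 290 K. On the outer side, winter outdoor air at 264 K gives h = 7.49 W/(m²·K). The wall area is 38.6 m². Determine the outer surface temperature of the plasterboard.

Treating each layer as a thermal resistance in series:
R_plasterboard = L/(kA) = 0.17/(0.162×38.6) = 0.02719 K/W
R_outer film = 1/(h_o·A) = 1/(7.49×38.6) = 0.003459 K/W
R_total = 0.03064 K/W;  Q = ΔT/R_total = 26/0.03064 = 848.4 W
T_interface = T_inner − Q·ΣR(inner→interface) = 290 − 848×0.02719

T ≈ 267 K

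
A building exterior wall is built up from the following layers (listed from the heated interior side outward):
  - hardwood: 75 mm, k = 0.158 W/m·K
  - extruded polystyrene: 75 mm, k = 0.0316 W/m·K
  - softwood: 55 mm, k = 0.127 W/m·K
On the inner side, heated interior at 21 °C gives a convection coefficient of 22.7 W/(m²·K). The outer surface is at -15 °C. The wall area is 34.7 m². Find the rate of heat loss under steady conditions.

Q ≈ 376 W

Treating each layer as a thermal resistance in series:
R_inner film = 1/(h_i·A) = 1/(22.7×34.7) = 0.00127 K/W
R_hardwood = L/(kA) = 0.075/(0.158×34.7) = 0.01368 K/W
R_extruded polystyrene = L/(kA) = 0.075/(0.0316×34.7) = 0.0684 K/W
R_softwood = L/(kA) = 0.055/(0.127×34.7) = 0.01248 K/W
R_total = 0.09583 K/W
Q = ΔT / R_total = 36 / 0.09583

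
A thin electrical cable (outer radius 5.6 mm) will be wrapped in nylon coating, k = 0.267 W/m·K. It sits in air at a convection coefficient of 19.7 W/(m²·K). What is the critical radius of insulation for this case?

r_cr ≈ 13.6 mm

For a cylinder r_cr = k/h = 0.267/19.7
r_cr = 13.6 mm; since the bare radius (5.6 mm) is below r_cr, adding a thin layer of insulation will *increase* heat loss.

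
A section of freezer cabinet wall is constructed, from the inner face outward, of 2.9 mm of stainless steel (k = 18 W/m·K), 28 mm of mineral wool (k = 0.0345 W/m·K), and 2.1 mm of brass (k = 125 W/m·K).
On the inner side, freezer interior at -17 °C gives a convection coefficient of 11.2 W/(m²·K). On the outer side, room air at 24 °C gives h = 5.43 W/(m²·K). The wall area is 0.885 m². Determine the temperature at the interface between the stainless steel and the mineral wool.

T ≈ -13.6 °C

Treating each layer as a thermal resistance in series:
R_inner film = 1/(h_i·A) = 1/(11.2×0.885) = 0.1009 K/W
R_stainless steel = L/(kA) = 0.0029/(18×0.885) = 1.82×10^-4 K/W
R_mineral wool = L/(kA) = 0.028/(0.0345×0.885) = 0.9171 K/W
R_brass = L/(kA) = 0.0021/(125×0.885) = 1.898×10^-5 K/W
R_outer film = 1/(h_o·A) = 1/(5.43×0.885) = 0.2081 K/W
R_total = 1.226 K/W;  Q = ΔT/R_total = 41/1.226 = 33.44 W
T_interface = T_inner + Q·ΣR(inner→interface) = -17 + 33.4×0.1011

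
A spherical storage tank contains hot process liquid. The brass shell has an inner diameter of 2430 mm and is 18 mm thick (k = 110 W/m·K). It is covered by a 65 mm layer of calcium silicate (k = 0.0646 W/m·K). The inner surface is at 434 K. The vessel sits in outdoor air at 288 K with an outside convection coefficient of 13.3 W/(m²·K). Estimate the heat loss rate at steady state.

Q ≈ 2720 W

Radial (spherical) resistances in series:
R_brass shell = (1/1.215 − 1/1.233)/(4π×110) = 8.692×10^-6 K/W
R_calcium silicate = (1/1.233 − 1/1.298)/(4π×0.0646) = 0.05003 K/W
R_outer film = 1/(h·4πr_o²) = 1/(13.3×4π×1.298²) = 0.003551 K/W
R_total = 0.05359 K/W
Q = ΔT/R_total = 146/0.05359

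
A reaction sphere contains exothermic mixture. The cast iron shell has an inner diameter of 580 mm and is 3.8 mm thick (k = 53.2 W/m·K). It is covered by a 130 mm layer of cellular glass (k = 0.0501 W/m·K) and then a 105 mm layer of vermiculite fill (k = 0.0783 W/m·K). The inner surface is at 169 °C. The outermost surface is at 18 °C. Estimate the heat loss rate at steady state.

For a spherical shell R = (1/r₁ − 1/r₂)/(4πk); film R = 1/(h·4πr²). In series:
R_cast iron shell = (1/0.29 − 1/0.2938)/(4π×53.2) = 6.671×10^-5 K/W
R_cellular glass = (1/0.2938 − 1/0.4238)/(4π×0.0501) = 1.658 K/W
R_vermiculite fill = (1/0.4238 − 1/0.5288)/(4π×0.0783) = 0.4762 K/W
R_total = 2.135 K/W
Q = ΔT/R_total = 151/2.135

Q ≈ 70.7 W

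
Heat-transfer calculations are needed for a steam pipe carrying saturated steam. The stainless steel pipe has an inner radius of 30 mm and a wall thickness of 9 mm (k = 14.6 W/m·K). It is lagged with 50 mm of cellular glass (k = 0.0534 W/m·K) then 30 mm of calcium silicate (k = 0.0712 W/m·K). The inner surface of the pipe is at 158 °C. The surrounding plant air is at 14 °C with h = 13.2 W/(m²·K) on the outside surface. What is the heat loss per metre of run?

q′ ≈ 44.8 W/m

Per-layer cylindrical resistances, series-summed:
R_stainless steel pipe wall = ln(39/30)/(2π×14.6×1) = 0.00286 K/W
R_cellular glass = ln(89/39)/(2π×0.0534×1) = 2.459 K/W
R_calcium silicate = ln(119/89)/(2π×0.0712×1) = 0.6493 K/W
R_outer film = 1/(h_o·2πr_oL) = 1/(13.2×2π×0.119×1) = 0.1013 K/W
R_total = 3.213 K/W
Q = ΔT/R_total = 144/3.213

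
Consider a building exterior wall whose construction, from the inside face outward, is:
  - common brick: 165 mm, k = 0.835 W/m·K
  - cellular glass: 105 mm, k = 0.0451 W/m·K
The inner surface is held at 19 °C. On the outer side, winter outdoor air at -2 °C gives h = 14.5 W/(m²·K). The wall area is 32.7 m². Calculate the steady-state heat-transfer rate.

Q ≈ 265 W

Treating each layer as a thermal resistance in series:
R_common brick = L/(kA) = 0.165/(0.835×32.7) = 0.006043 K/W
R_cellular glass = L/(kA) = 0.105/(0.0451×32.7) = 0.0712 K/W
R_outer film = 1/(h_o·A) = 1/(14.5×32.7) = 0.002109 K/W
R_total = 0.07935 K/W
Q = ΔT / R_total = 21 / 0.07935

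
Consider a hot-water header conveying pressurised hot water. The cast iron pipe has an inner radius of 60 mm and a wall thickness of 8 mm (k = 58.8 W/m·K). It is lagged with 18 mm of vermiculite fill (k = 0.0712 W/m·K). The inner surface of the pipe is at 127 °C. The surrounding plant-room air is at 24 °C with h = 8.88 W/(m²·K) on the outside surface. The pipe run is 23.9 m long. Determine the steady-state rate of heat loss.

Q ≈ 3360 W

Radial resistances (cylindrical: R_cond = ln(r_o/r_i)/(2πkL), R_conv = 1/(h·2πrL)):
R_cast iron pipe wall = ln(68/60)/(2π×58.8×23.9) = 1.417×10^-5 K/W
R_vermiculite fill = ln(86/68)/(2π×0.0712×23.9) = 0.02196 K/W
R_outer film = 1/(h_o·2πr_oL) = 1/(8.88×2π×0.086×23.9) = 0.00872 K/W
R_total = 0.0307 K/W
Q = ΔT/R_total = 103/0.0307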